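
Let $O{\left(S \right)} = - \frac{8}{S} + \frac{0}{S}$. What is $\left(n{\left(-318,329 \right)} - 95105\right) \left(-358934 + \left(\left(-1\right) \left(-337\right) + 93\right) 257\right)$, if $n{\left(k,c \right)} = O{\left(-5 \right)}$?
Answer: $\frac{118129835208}{5} \approx 2.3626 \cdot 10^{10}$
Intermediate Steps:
$O{\left(S \right)} = - \frac{8}{S}$ ($O{\left(S \right)} = - \frac{8}{S} + 0 = - \frac{8}{S}$)
$n{\left(k,c \right)} = \frac{8}{5}$ ($n{\left(k,c \right)} = - \frac{8}{-5} = \left(-8\right) \left(- \frac{1}{5}\right) = \frac{8}{5}$)
$\left(n{\left(-318,329 \right)} - 95105\right) \left(-358934 + \left(\left(-1\right) \left(-337\right) + 93\right) 257\right) = \left(\frac{8}{5} - 95105\right) \left(-358934 + \left(\left(-1\right) \left(-337\right) + 93\right) 257\right) = - \frac{475517 \left(-358934 + \left(337 + 93\right) 257\right)}{5} = - \frac{475517 \left(-358934 + 430 \cdot 257\right)}{5} = - \frac{475517 \left(-358934 + 110510\right)}{5} = \left(- \frac{475517}{5}\right) \left(-248424\right) = \frac{118129835208}{5}$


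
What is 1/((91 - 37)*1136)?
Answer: 1/61344 ≈ 1.6302e-5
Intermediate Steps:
1/((91 - 37)*1136) = (1/1136)/54 = (1/54)*(1/1136) = 1/61344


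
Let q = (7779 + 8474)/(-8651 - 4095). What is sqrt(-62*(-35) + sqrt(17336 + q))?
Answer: sqrt(352539319720 + 165698*sqrt(16663954702))/12746 ≈ 47.976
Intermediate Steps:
q = -16253/12746 (q = 16253/(-12746) = 16253*(-1/12746) = -16253/12746 ≈ -1.2751)
sqrt(-62*(-35) + sqrt(17336 + q)) = sqrt(-62*(-35) + sqrt(17336 - 16253/12746)) = sqrt(2170 + sqrt(220948403/12746)) = sqrt(2170 + 13*sqrt(16663954702)/12746)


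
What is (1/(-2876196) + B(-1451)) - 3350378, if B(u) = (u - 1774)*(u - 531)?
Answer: 8748157220111/2876196 ≈ 3.0416e+6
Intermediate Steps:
B(u) = (-1774 + u)*(-531 + u)
(1/(-2876196) + B(-1451)) - 3350378 = (1/(-2876196) + (941994 + (-1451)**2 - 2305*(-1451))) - 3350378 = (-1/2876196 + (941994 + 2105401 + 3344555)) - 3350378 = (-1/2876196 + 6391950) - 3350378 = 18384501022199/2876196 - 3350378 = 8748157220111/2876196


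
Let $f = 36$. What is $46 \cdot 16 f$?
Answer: $26496$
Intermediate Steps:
$46 \cdot 16 f = 46 \cdot 16 \cdot 36 = 736 \cdot 36 = 26496$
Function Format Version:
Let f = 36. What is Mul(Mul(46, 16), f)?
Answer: 26496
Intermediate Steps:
Mul(Mul(46, 16), f) = Mul(Mul(46, 16), 36) = Mul(736, 36) = 26496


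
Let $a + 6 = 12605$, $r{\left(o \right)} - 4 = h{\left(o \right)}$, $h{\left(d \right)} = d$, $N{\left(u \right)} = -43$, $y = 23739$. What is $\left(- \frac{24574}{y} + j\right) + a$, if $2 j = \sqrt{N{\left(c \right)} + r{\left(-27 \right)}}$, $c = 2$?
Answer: $\frac{299063087}{23739} + \frac{i \sqrt{66}}{2} \approx 12598.0 + 4.062 i$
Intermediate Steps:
$r{\left(o \right)} = 4 + o$
$j = \frac{i \sqrt{66}}{2}$ ($j = \frac{\sqrt{-43 + \left(4 - 27\right)}}{2} = \frac{\sqrt{-43 - 23}}{2} = \frac{\sqrt{-66}}{2} = \frac{i \sqrt{66}}{2} \approx 4.062 i$)
$a = 12599$ ($a = -6 + 12605 = 12599$)
$\left(- \frac{24574}{y} + j\right) + a = \left(- \frac{24574}{23739} + \frac{i \sqrt{66}}{2}\right) + 12599 = \frac{299063087}{23739} + \frac{i \sqrt{66}}{2}$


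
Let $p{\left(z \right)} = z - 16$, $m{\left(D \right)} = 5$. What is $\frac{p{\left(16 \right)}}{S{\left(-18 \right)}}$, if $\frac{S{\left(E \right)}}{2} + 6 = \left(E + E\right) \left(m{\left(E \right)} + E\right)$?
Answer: $0$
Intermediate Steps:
$p{\left(z \right)} = -16 + z$
$S{\left(E \right)} = -12 + 4 E \left(5 + E\right)$ ($S{\left(E \right)} = -12 + 2 \left(E + E\right) \left(5 + E\right) = -12 + 2 \cdot 2 E \left(5 + E\right) = -12 + 4 E \left(5 + E\right)$)
$\frac{p{\left(16 \right)}}{S{\left(-18 \right)}} = \frac{-16 + 16}{-12 + 4 \left(-18\right)^{2} + 20 \left(-18\right)} = \frac{0}{-12 + 4 \cdot 324 - 360} = \frac{0}{-12 + 1296 - 360} = \frac{0}{924} = 0 \cdot \frac{1}{924} = 0$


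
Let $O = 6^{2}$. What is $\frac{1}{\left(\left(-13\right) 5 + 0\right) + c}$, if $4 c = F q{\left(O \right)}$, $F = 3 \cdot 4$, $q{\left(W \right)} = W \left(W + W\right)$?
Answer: $\frac{1}{7711} \approx 0.00012968$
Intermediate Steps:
$O = 36$
$q{\left(W \right)} = 2 W^{2}$ ($q{\left(W \right)} = W 2 W = 2 W^{2}$)
$F = 12$
$c = 7776$ ($c = \frac{12 \cdot 2 \cdot 36^{2}}{4} = \frac{12 \cdot 2 \cdot 1296}{4} = \frac{12 \cdot 2592}{4} = \frac{1}{4} \cdot 31104 = 7776$)
$\frac{1}{\left(\left(-13\right) 5 + 0\right) + c} = \frac{1}{\left(\left(-13\right) 5 + 0\right) + 7776} = \frac{1}{\left(-65 + 0\right) + 7776} = \frac{1}{-65 + 7776} = \frac{1}{7711}$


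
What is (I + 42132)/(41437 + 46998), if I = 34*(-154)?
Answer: 36896/88435 ≈ 0.41721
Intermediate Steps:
I = -5236
(I + 42132)/(41437 + 46998) = (-5236 + 42132)/(41437 + 46998) = 36896/88435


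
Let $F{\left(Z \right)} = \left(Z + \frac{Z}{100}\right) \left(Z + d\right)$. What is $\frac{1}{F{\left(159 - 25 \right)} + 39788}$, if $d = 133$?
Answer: $\frac{50}{3796189} \approx 1.3171 \cdot 10^{-5}$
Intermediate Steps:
$F{\left(Z \right)} = \frac{101 Z \left(133 + Z\right)}{100}$ ($F{\left(Z \right)} = \left(Z + \frac{Z}{100}\right) \left(Z + 133\right) = \left(Z + Z \frac{1}{100}\right) \left(133 + Z\right) = \left(Z + \frac{Z}{100}\right) \left(133 + Z\right) = \frac{101 Z}{100} \left(133 + Z\right) = \frac{101 Z \left(133 + Z\right)}{100}$)
$\frac{1}{F{\left(159 - 25 \right)} + 39788} = \frac{1}{\frac{101 \left(159 - 25\right) \left(133 + \left(159 - 25\right)\right)}{100} + 39788} = \frac{1}{\frac{101}{100} \cdot 134 \left(133 + 134\right) + 39788} = \frac{1}{\frac{101}{100} \cdot 134 \cdot 267 + 39788} = \frac{1}{\frac{1806789}{50} + 39788} = \frac{1}{\frac{3796189}{50}} = \frac{50}{3796189}$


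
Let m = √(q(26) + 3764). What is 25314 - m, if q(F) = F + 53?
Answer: 25314 - 3*√427 ≈ 25252.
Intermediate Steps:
q(F) = 53 + F
m = 3*√427 (m = √((53 + 26) + 3764) = √(79 + 3764) = √3843 = 3*√427 ≈ 61.992)
25314 - m = 25314 - 3*√427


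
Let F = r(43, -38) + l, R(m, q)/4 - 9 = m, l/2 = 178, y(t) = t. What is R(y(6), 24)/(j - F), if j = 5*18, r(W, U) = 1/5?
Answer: -300/1331 ≈ -0.22539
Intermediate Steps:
l = 356 (l = 2*178 = 356)
r(W, U) = 1/5
R(m, q) = 36 + 4*m
j = 90
F = 1781/5 (F = 1/5 + 356 = 1781/5 ≈ 356.20)
R(y(6), 24)/(j - F) = (36 + 4*6)/(90 - 1*1781/5) = (36 + 24)/(90 - 1781/5) = 60/(-1331/5) = 60*(-5/1331) = -300/1331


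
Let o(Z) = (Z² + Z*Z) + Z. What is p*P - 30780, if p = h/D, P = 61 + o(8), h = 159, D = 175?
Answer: -5355177/175 ≈ -30601.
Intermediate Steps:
o(Z) = Z + 2*Z² (o(Z) = (Z² + Z²) + Z = 2*Z² + Z = Z + 2*Z²)
P = 197 (P = 61 + 8*(1 + 2*8) = 61 + 8*(1 + 16) = 61 + 8*17 = 61 + 136 = 197)
p = 159/175 ≈ 0.90857
p*P - 30780 = (159/175)*197 - 30780 = 31323/175 - 30780 = -5355177/175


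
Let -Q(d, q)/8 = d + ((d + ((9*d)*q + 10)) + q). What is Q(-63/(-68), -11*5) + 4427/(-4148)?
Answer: 16645645/4148 ≈ 4012.9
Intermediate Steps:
Q(d, q) = -80 - 16*d - 8*q - 72*d*q (Q(d, q) = -8*(d + ((d + ((9*d)*q + 10)) + q)) = -8*(d + ((d + (9*d*q + 10)) + q)) = -8*(d + ((d + (10 + 9*d*q)) + q)) = -8*(d + ((10 + d + 9*d*q) + q)) = -8*(d + (10 + d + q + 9*d*q)) = -8*(10 + q + 2*d + 9*d*q) = -80 - 16*d - 8*q - 72*d*q)
Q(-63/(-68), -11*5) + 4427/(-4148) = (-80 - (-1008)/(-68) - (-88)*5 - 72*(-63/(-68))*(-11*5)) + 4427/(-4148) = (-80 - (-1008)*(-1)/68 - 8*(-55) - 72*(-63*(-1/68))*(-55)) + 4427*(-1/4148) = (-80 - 16*63/68 + 440 - 72*63/68*(-55)) - 4427/4148 = (-80 - 252/17 + 440 + 62370/17) - 4427/4148 = 4014 - 4427/4148 = 16645645/4148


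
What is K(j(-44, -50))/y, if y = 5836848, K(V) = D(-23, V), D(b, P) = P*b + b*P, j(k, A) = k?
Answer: 11/31722 ≈ 0.00034676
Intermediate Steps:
D(b, P) = 2*P*b (D(b, P) = P*b + P*b = 2*P*b)
K(V) = -46*V (K(V) = 2*V*(-23) = -46*V)
K(j(-44, -50))/y = -46*(-44)/5836848 = 2024*(1/5836848) = 11/31722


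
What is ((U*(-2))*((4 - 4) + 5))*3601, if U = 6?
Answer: -216060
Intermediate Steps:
((U*(-2))*((4 - 4) + 5))*3601 = ((6*(-2))*((4 - 4) + 5))*3601 = -12*(0 + 5)*3601 = -12*5*3601 = -60*3601 = -216060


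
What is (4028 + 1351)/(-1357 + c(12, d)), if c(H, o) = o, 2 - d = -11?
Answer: -1793/448 ≈ -4.0022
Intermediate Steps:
d = 13 (d = 2 - 1*(-11) = 2 + 11 = 13)
(4028 + 1351)/(-1357 + c(12, d)) = (4028 + 1351)/(-1357 + 13) = 5379/(-1344) = 5379*(-1/1344) = -1793/448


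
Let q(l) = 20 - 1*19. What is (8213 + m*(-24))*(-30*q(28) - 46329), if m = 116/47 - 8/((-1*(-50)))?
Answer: -444359684133/1175 ≈ -3.7818e+8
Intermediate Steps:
q(l) = 1 (q(l) = 20 - 19 = 1)
m = 2712/1175 (m = 116*(1/47) - 8/50 = 116/47 - 8*1/50 = 116/47 - 4/25 = 2712/1175 ≈ 2.3081)
(8213 + m*(-24))*(-30*q(28) - 46329) = (8213 + (2712/1175)*(-24))*(-30*1 - 46329) = (8213 - 65088/1175)*(-30 - 46329) = (9585187/1175)*(-46359) = -444359684133/1175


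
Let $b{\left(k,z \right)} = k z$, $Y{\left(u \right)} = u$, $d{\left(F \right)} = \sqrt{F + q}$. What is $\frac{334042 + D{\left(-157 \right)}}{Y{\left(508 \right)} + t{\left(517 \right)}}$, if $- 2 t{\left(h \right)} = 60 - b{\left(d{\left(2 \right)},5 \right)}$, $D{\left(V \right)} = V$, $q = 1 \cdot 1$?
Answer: $\frac{638388120}{913861} - \frac{3338850 \sqrt{3}}{913861} \approx 692.23$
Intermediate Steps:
$q = 1$
$d{\left(F \right)} = \sqrt{1 + F}$ ($d{\left(F \right)} = \sqrt{F + 1} = \sqrt{1 + F}$)
$t{\left(h \right)} = -30 + \frac{5 \sqrt{3}}{2}$ ($t{\left(h \right)} = - \frac{60 - \sqrt{1 + 2} \cdot 5}{2} = - \frac{60 - \sqrt{3} \cdot 5}{2} = - \frac{60 - 5 \sqrt{3}}{2} = -30 + \frac{5 \sqrt{3}}{2}$)
$\frac{334042 + D{\left(-157 \right)}}{Y{\left(508 \right)} + t{\left(517 \right)}} = \frac{334042 - 157}{508 - \left(30 - \frac{5 \sqrt{3}}{2}\right)} = \frac{333885}{478 + \frac{5 \sqrt{3}}{2}}$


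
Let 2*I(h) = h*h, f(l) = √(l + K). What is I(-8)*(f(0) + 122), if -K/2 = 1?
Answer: 3904 + 32*I*√2 ≈ 3904.0 + 45.255*I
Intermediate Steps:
K = -2 (K = -2*1 = -2)
f(l) = √(-2 + l) (f(l) = √(l - 2) = √(-2 + l))
I(h) = h²/2 (I(h) = (h*h)/2 = h²/2)
I(-8)*(f(0) + 122) = ((½)*(-8)²)*(√(-2 + 0) + 122) = ((½)*64)*(√(-2) + 122) = 32*(I*√2 + 122) = 32*(122 + I*√2) = 3904 + 32*I*√2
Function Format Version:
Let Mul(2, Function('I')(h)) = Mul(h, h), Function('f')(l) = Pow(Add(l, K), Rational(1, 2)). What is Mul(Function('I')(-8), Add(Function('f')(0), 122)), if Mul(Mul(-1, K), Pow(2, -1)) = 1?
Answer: Add(3904, Mul(32, I, Pow(2, Rational(1, 2)))) ≈ Add(3904.0, Mul(45.255, I))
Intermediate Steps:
K = -2 (K = Mul(-2, 1) = -2)
Function('f')(l) = Pow(Add(-2, l), Rational(1, 2)) (Function('f')(l) = Pow(Add(l, -2), Rational(1, 2)) = Pow(Add(-2, l), Rational(1, 2)))
Function('I')(h) = Mul(Rational(1, 2), Pow(h, 2)) (Function('I')(h) = Mul(Rational(1, 2), Mul(h, h)) = Mul(Rational(1, 2), Pow(h, 2)))
Mul(Function('I')(-8), Add(Function('f')(0), 122)) = Mul(Mul(Rational(1, 2), Pow(-8, 2)), Add(Pow(Add(-2, 0), Rational(1, 2)), 122)) = Mul(Mul(Rational(1, 2), 64), Add(Pow(-2, Rational(1, 2)), 122)) = Mul(32, Add(Mul(I, Pow(2, Rational(1, 2))), 122)) = Mul(32, Add(122, Mul(I, Pow(2, Rational(1, 2))))) = Add(3904, Mul(32, I, Pow(2, Rational(1, 2))))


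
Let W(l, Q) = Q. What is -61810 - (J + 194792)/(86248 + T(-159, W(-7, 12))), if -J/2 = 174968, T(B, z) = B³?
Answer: -243125525254/3933431 ≈ -61810.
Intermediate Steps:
J = -349936 (J = -2*174968 = -349936)
-61810 - (J + 194792)/(86248 + T(-159, W(-7, 12))) = -61810 - (-349936 + 194792)/(86248 + (-159)³) = -61810 - (-155144)/(86248 - 4019679) = -61810 - (-155144)/(-3933431) = -61810 - (-155144)*(-1)/3933431 = -61810 - 1*155144/3933431 = -61810 - 155144/3933431 = -243125525254/3933431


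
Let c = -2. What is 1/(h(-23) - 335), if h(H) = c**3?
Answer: -1/343 ≈ -0.0029155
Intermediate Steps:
h(H) = -8 (h(H) = (-2)**3 = -8)
1/(h(-23) - 335) = 1/(-8 - 335) = 1/(-343) = -1/343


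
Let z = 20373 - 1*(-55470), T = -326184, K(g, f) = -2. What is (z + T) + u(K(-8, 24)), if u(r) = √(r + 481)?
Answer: -250341 + √479 ≈ -2.5032e+5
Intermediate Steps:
z = 75843 (z = 20373 + 55470 = 75843)
u(r) = √(481 + r)
(z + T) + u(K(-8, 24)) = (75843 - 326184) + √(481 - 2) = -250341 + √479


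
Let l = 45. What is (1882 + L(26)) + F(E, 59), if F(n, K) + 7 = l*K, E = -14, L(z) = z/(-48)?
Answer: 108707/24 ≈ 4529.5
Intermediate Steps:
L(z) = -z/48 (L(z) = z*(-1/48) = -z/48)
F(n, K) = -7 + 45*K
(1882 + L(26)) + F(E, 59) = (1882 - 1/48*26) + (-7 + 45*59) = (1882 - 13/24) + (-7 + 2655) = 45155/24 + 2648 = 108707/24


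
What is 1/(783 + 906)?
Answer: 1/1689 ≈ 0.00059207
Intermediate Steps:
1/(783 + 906) = 1/1689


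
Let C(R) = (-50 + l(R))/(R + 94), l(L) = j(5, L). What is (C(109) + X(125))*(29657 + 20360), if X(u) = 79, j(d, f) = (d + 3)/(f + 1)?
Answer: 3998127083/1015 ≈ 3.9390e+6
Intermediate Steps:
j(d, f) = (3 + d)/(1 + f)
l(L) = 8/(1 + L) (l(L) = (3 + 5)/(1 + L) = 8/(1 + L))
C(R) = (-50 + 8/(1 + R))/(94 + R) (C(R) = (-50 + 8/(1 + R))/(R + 94) = (-50 + 8/(1 + R))/(94 + R))
(C(109) + X(125))*(29657 + 20360) = (2*(-21 - 25*109)/((1 + 109)*(94 + 109)) + 79)*(29657 + 20360) = (2*(-21 - 2725)/(110*203) + 79)*50017 = (2*(1/110)*(1/203)*(-2746) + 79)*50017 = (-2746/11165 + 79)*50017 = (879289/11165)*50017 = 3998127083/1015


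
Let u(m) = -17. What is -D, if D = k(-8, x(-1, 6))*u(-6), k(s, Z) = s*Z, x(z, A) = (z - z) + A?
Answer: -816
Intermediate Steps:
x(z, A) = A (x(z, A) = 0 + A = A)
k(s, Z) = Z*s
D = 816 (D = (6*(-8))*(-17) = -48*(-17) = 816)
-D = -1*816 = -816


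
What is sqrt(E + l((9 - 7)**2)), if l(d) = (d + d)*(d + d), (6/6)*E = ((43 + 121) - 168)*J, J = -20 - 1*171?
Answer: 6*sqrt(23) ≈ 28.775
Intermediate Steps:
J = -191 (J = -20 - 171 = -191)
E = 764 (E = ((43 + 121) - 168)*(-191) = (164 - 168)*(-191) = -4*(-191) = 764)
l(d) = 4*d**2 (l(d) = (2*d)*(2*d) = 4*d**2)
sqrt(E + l((9 - 7)**2)) = sqrt(764 + 4*((9 - 7)**2)**2) = sqrt(764 + 4*(2**2)**2) = sqrt(764 + 4*4**2) = sqrt(764 + 4*16) = sqrt(764 + 64) = sqrt(828) = 6*sqrt(23)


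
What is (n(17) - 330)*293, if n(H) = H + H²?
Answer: -7032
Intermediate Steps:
(n(17) - 330)*293 = (17*(1 + 17) - 330)*293 = (17*18 - 330)*293 = (306 - 330)*293 = -24*293 = -7032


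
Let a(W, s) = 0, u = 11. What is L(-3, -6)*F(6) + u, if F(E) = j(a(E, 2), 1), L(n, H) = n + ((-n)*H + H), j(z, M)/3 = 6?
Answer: -475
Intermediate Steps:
j(z, M) = 18 (j(z, M) = 3*6 = 18)
L(n, H) = H + n - H*n (L(n, H) = n + (-H*n + H) = n + (H - H*n) = H + n - H*n)
F(E) = 18
L(-3, -6)*F(6) + u = (-6 - 3 - 1*(-6)*(-3))*18 + 11 = (-6 - 3 - 18)*18 + 11 = -27*18 + 11 = -486 + 11 = -475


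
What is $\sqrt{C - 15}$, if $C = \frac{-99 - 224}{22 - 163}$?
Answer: $\frac{16 i \sqrt{987}}{141} \approx 3.565 i$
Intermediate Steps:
$C = \frac{323}{141}$ ($C = - \frac{323}{-141} = \left(-323\right) \left(- \frac{1}{141}\right) = \frac{323}{141} \approx 2.2908$)
$\sqrt{C - 15} = \sqrt{\frac{323}{141} - 15} = \sqrt{- \frac{1792}{141}} = \frac{16 i \sqrt{987}}{141}$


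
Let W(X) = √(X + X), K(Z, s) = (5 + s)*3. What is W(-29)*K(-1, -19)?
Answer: -42*I*√58 ≈ -319.86*I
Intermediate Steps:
K(Z, s) = 15 + 3*s
W(X) = √2*√X (W(X) = √(2*X) = √2*√X)
W(-29)*K(-1, -19) = (√2*√(-29))*(15 + 3*(-19)) = (√2*(I*√29))*(15 - 57) = (I*√58)*(-42) = -42*I*√58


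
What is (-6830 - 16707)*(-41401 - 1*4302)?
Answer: 1075711511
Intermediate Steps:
(-6830 - 16707)*(-41401 - 1*4302) = -23537*(-41401 - 4302) = -23537*(-45703) = 1075711511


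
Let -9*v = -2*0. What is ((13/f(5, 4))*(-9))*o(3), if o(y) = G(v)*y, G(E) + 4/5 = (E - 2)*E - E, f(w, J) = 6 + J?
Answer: 702/25 ≈ 28.080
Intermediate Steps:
v = 0 (v = -(-2)*0/9 = -⅑*0 = 0)
G(E) = -⅘ - E + E*(-2 + E) (G(E) = -⅘ + ((E - 2)*E - E) = -⅘ + ((-2 + E)*E - E) = -⅘ + (E*(-2 + E) - E) = -⅘ + (-E + E*(-2 + E)) = -⅘ - E + E*(-2 + E))
o(y) = -4*y/5 (o(y) = (-⅘ + 0² - 3*0)*y = (-⅘ + 0 + 0)*y = -4*y/5)
((13/f(5, 4))*(-9))*o(3) = ((13/(6 + 4))*(-9))*(-⅘*3) = ((13/10)*(-9))*(-12/5) = -117/10*(-12/5) = 702/25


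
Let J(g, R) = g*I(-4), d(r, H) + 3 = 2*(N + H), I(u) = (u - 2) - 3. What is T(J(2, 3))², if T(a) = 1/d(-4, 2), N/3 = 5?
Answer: 1/961 ≈ 0.0010406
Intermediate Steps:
N = 15 (N = 3*5 = 15)
I(u) = -5 + u (I(u) = (-2 + u) - 3 = -5 + u)
d(r, H) = 27 + 2*H (d(r, H) = -3 + 2*(15 + H) = -3 + (30 + 2*H) = 27 + 2*H)
J(g, R) = -9*g (J(g, R) = g*(-5 - 4) = g*(-9) = -9*g)
T(a) = 1/31 (T(a) = 1/(27 + 2*2) = 1/(27 + 4) = 1/31)
T(J(2, 3))² = (1/31)² = 1/961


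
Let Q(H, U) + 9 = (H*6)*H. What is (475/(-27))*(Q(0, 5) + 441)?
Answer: -7600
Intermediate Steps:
Q(H, U) = -9 + 6*H² (Q(H, U) = -9 + (H*6)*H = -9 + (6*H)*H = -9 + 6*H²)
(475/(-27))*(Q(0, 5) + 441) = (475/(-27))*((-9 + 6*0²) + 441) = (475*(-1/27))*((-9 + 6*0) + 441) = -475*((-9 + 0) + 441)/27 = -475*(-9 + 441)/27 = -475/27*432 = -7600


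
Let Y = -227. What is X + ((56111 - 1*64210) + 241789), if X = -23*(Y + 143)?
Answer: 235622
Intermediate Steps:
X = 1932 (X = -23*(-227 + 143) = -23*(-84) = 1932)
X + ((56111 - 1*64210) + 241789) = 1932 + ((56111 - 1*64210) + 241789) = 1932 + ((56111 - 64210) + 241789) = 1932 + (-8099 + 241789) = 1932 + 233690 = 235622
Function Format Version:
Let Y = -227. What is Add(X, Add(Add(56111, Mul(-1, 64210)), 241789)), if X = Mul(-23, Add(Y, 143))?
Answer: 235622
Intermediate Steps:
X = 1932 (X = Mul(-23, Add(-227, 143)) = Mul(-23, -84) = 1932)
Add(X, Add(Add(56111, Mul(-1, 64210)), 241789)) = Add(1932, Add(Add(56111, Mul(-1, 64210)), 241789)) = Add(1932, Add(Add(56111, -64210), 241789)) = Add(1932, Add(-8099, 241789)) = Add(1932, 233690) = 235622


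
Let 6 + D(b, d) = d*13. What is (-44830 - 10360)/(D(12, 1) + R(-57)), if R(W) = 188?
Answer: -11038/39 ≈ -283.03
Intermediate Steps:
D(b, d) = -6 + 13*d (D(b, d) = -6 + d*13 = -6 + 13*d)
(-44830 - 10360)/(D(12, 1) + R(-57)) = (-44830 - 10360)/((-6 + 13*1) + 188) = -55190/((-6 + 13) + 188) = -55190/(7 + 188) = -55190/195 = -55190*1/195 = -11038/39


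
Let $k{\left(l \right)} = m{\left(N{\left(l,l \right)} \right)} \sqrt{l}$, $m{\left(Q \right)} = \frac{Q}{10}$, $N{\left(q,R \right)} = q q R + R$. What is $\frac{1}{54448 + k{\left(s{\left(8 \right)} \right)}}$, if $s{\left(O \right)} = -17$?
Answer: $\frac{54448}{2968716537} + \frac{493 i \sqrt{17}}{2968716537} \approx 1.8341 \cdot 10^{-5} + 6.847 \cdot 10^{-7} i$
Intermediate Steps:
$N{\left(q,R \right)} = R + R q^{2}$ ($N{\left(q,R \right)} = q^{2} R + R = R q^{2} + R = R + R q^{2}$)
$m{\left(Q \right)} = \frac{Q}{10}$ ($m{\left(Q \right)} = Q \frac{1}{10} = \frac{Q}{10}$)
$k{\left(l \right)} = \frac{l^{\frac{3}{2}} \left(1 + l^{2}\right)}{10}$ ($k{\left(l \right)} = \frac{l \left(1 + l^{2}\right)}{10} \sqrt{l} = \frac{l^{\frac{3}{2}} \left(1 + l^{2}\right)}{10}$)
$\frac{1}{54448 + k{\left(s{\left(8 \right)} \right)}} = \frac{1}{54448 + \frac{\left(-17\right)^{\frac{3}{2}} \left(1 + \left(-17\right)^{2}\right)}{10}} = \frac{1}{54448 + \frac{- 17 i \sqrt{17} \left(1 + 289\right)}{10}} = \frac{1}{54448 + \frac{1}{10} \left(- 17 i \sqrt{17}\right) 290} = \frac{1}{54448 - 493 i \sqrt{17}}$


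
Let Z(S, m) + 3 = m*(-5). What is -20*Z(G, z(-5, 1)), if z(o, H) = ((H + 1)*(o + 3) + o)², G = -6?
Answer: 8160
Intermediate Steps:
z(o, H) = (o + (1 + H)*(3 + o))² (z(o, H) = ((1 + H)*(3 + o) + o)² = (o + (1 + H)*(3 + o))²)
Z(S, m) = -3 - 5*m (Z(S, m) = -3 + m*(-5) = -3 - 5*m)
-20*Z(G, z(-5, 1)) = -20*(-3 - 5*(3 + 2*(-5) + 3*1 + 1*(-5))²) = -20*(-3 - 5*(3 - 10 + 3 - 5)²) = -20*(-3 - 5*(-9)²) = -20*(-3 - 5*81) = -20*(-3 - 405) = -20*(-408) = 8160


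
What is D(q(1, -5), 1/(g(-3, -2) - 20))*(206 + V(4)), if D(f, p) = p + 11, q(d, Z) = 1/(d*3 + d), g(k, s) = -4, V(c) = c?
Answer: 9205/4 ≈ 2301.3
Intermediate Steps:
q(d, Z) = 1/(4*d) (q(d, Z) = 1/(3*d + d) = 1/(4*d))
D(f, p) = 11 + p
D(q(1, -5), 1/(g(-3, -2) - 20))*(206 + V(4)) = (11 + 1/(-4 - 20))*(206 + 4) = (11 + 1/(-24))*210 = (11 - 1/24)*210 = (263/24)*210 = 9205/4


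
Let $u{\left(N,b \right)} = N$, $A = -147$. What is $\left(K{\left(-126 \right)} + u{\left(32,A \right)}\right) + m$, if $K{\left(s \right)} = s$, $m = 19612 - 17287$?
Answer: $2231$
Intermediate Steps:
$m = 2325$
$\left(K{\left(-126 \right)} + u{\left(32,A \right)}\right) + m = \left(-126 + 32\right) + 2325 = -94 + 2325 = 2231$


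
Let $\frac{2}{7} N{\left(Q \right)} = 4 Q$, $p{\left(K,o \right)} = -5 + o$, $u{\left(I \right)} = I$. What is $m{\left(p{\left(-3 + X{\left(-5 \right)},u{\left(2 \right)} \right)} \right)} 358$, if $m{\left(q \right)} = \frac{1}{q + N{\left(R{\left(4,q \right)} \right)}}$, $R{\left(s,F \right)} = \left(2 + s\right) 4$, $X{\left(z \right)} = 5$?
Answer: $\frac{358}{333} \approx 1.0751$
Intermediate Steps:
$R{\left(s,F \right)} = 8 + 4 s$
$N{\left(Q \right)} = 14 Q$ ($N{\left(Q \right)} = \frac{7 \cdot 4 Q}{2} = 14 Q$)
$m{\left(q \right)} = \frac{1}{336 + q}$ ($m{\left(q \right)} = \frac{1}{q + 14 \left(8 + 4 \cdot 4\right)} = \frac{1}{q + 14 \left(8 + 16\right)} = \frac{1}{q + 14 \cdot 24} = \frac{1}{q + 336} = \frac{1}{336 + q}$)
$m{\left(p{\left(-3 + X{\left(-5 \right)},u{\left(2 \right)} \right)} \right)} 358 = \frac{1}{336 + \left(-5 + 2\right)} 358 = \frac{1}{336 - 3} \cdot 358 = \frac{1}{333} \cdot 358 = \frac{358}{333}$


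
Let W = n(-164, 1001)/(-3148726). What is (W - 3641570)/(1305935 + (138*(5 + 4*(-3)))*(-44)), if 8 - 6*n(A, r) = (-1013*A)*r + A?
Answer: -17199417635240/6368797408071 ≈ -2.7006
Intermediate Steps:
n(A, r) = 4/3 - A/6 + 1013*A*r/6 (n(A, r) = 4/3 - ((-1013*A)*r + A)/6 = 4/3 - (-1013*A*r + A)/6 = 4/3 - (A - 1013*A*r)/6 = 4/3 + (-A/6 + 1013*A*r/6) = 4/3 - A/6 + 1013*A*r/6)
W = 41574490/4723089 (W = (4/3 - 1/6*(-164) + (1013/6)*(-164)*1001)/(-3148726) = (4/3 + 82/3 - 83149066/3)*(-1/3148726) = -83148980/3*(-1/3148726) = 41574490/4723089 ≈ 8.8024)
(W - 3641570)/(1305935 + (138*(5 + 4*(-3)))*(-44)) = (41574490/4723089 - 3641570)/(1305935 + (138*(5 + 4*(-3)))*(-44)) = -17199417635240/(4723089*(1305935 + (138*(5 - 12))*(-44))) = -17199417635240/(4723089*(1305935 + (138*(-7))*(-44))) = -17199417635240/(4723089*(1305935 - 966*(-44))) = -17199417635240/(4723089*(1305935 + 42504)) = -17199417635240/4723089/1348439 = -17199417635240/4723089*1/1348439 = -17199417635240/6368797408071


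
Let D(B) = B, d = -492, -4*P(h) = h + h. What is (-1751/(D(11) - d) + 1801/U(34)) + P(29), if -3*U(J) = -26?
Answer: 1241276/6539 ≈ 189.83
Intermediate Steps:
P(h) = -h/2 (P(h) = -(h + h)/4 = -h/2)
U(J) = 26/3 (U(J) = -⅓*(-26) = 26/3)
(-1751/(D(11) - d) + 1801/U(34)) + P(29) = (-1751/(11 - 1*(-492)) + 1801/(26/3)) - ½*29 = (-1751/(11 + 492) + 1801*(3/26)) - 29/2 = (-1751/503 + 5403/26) - 29/2 = 2672183/13078 - 29/2 = 1241276/6539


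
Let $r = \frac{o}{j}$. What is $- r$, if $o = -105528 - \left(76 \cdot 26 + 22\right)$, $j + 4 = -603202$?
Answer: $- \frac{53763}{301603} \approx -0.17826$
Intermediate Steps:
$j = -603206$ ($j = -4 - 603202 = -603206$)
$o = -107526$ ($o = -105528 - \left(1976 + 22\right) = -105528 - 1998 = -107526$)
$r = \frac{53763}{301603}$ ($r = - \frac{107526}{-603206} = \left(-107526\right) \left(- \frac{1}{603206}\right) = \frac{53763}{301603} \approx 0.17826$)
$- r = \left(-1\right) \frac{53763}{301603} = - \frac{53763}{301603}$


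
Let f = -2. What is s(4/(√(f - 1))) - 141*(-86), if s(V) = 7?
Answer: 12133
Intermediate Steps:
s(4/(√(f - 1))) - 141*(-86) = 7 - 141*(-86) = 7 + 12126 = 12133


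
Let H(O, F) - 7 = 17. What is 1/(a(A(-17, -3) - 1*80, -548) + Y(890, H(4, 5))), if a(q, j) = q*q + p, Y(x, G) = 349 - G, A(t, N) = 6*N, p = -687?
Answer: 1/9242 ≈ 0.00010820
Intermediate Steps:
H(O, F) = 24 (H(O, F) = 7 + 17 = 24)
a(q, j) = -687 + q**2 (a(q, j) = q*q - 687 = q**2 - 687 = -687 + q**2)
1/(a(A(-17, -3) - 1*80, -548) + Y(890, H(4, 5))) = 1/((-687 + (6*(-3) - 1*80)**2) + (349 - 1*24)) = 1/((-687 + (-18 - 80)**2) + (349 - 24)) = 1/((-687 + (-98)**2) + 325) = 1/((-687 + 9604) + 325) = 1/(8917 + 325) = 1/9242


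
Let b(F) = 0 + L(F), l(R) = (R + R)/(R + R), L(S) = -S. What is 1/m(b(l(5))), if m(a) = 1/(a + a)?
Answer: -2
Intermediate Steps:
l(R) = 1 (l(R) = (2*R)/((2*R)) = (2*R)*(1/(2*R)) = 1)
b(F) = -F (b(F) = 0 - F = -F)
m(a) = 1/(2*a)
1/m(b(l(5))) = 1/(1/(2*((-1*1)))) = 1/((½)/(-1)) = 1/((½)*(-1)) = 1/(-½) = -2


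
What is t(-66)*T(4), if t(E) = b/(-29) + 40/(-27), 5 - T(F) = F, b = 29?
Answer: -67/27 ≈ -2.4815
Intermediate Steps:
T(F) = 5 - F
t(E) = -67/27 (t(E) = 29/(-29) + 40/(-27) = 29*(-1/29) + 40*(-1/27) = -1 - 40/27 = -67/27)
t(-66)*T(4) = -67*(5 - 1*4)/27 = -67*(5 - 4)/27 = -67/27*1 = -67/27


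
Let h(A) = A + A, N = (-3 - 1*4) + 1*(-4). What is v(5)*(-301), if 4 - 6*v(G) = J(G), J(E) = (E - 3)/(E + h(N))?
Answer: -10535/51 ≈ -206.57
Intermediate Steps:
N = -11 (N = (-3 - 4) - 4 = -7 - 4 = -11)
h(A) = 2*A
J(E) = (-3 + E)/(-22 + E) (J(E) = (E - 3)/(E + 2*(-11)) = (-3 + E)/(E - 22) = (-3 + E)/(-22 + E))
v(G) = ⅔ - (-3 + G)/(6*(-22 + G))
v(5)*(-301) = ((-85 + 3*5)/(6*(-22 + 5)))*(-301) = ((⅙)*(-85 + 15)/(-17))*(-301) = ((⅙)*(-1/17)*(-70))*(-301) = (35/51)*(-301) = -10535/51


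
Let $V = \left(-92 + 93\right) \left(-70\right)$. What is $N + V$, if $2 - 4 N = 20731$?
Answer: $- \frac{21009}{4} \approx -5252.3$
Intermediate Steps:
$V = -70$ ($V = 1 \left(-70\right) = -70$)
$N = - \frac{20729}{4}$ ($N = \frac{1}{2} - \frac{20731}{4} = - \frac{20729}{4} \approx -5182.3$)
$N + V = - \frac{20729}{4} - 70 = - \frac{21009}{4}$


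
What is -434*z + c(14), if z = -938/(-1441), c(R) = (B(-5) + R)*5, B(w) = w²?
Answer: -126097/1441 ≈ -87.507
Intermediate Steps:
c(R) = 125 + 5*R (c(R) = ((-5)² + R)*5 = (25 + R)*5 = 125 + 5*R)
z = 938/1441 (z = -938*(-1/1441) = 938/1441 ≈ 0.65094)
-434*z + c(14) = -434*938/1441 + (125 + 5*14) = -407092/1441 + (125 + 70) = -407092/1441 + 195 = -126097/1441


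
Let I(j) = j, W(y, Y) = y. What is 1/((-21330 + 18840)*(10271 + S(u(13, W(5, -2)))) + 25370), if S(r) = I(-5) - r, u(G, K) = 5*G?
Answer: -1/25375120 ≈ -3.9409e-8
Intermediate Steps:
S(r) = -5 - r
1/((-21330 + 18840)*(10271 + S(u(13, W(5, -2)))) + 25370) = 1/((-21330 + 18840)*(10271 + (-5 - 5*13)) + 25370) = 1/(-2490*(10271 + (-5 - 1*65)) + 25370) = 1/(-2490*(10271 + (-5 - 65)) + 25370) = 1/(-2490*(10271 - 70) + 25370) = 1/(-2490*10201 + 25370) = 1/(-25400490 + 25370) = 1/(-25375120) = -1/25375120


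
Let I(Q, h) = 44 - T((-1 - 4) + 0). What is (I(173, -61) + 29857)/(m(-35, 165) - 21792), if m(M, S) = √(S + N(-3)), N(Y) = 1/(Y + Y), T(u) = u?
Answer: -3910269312/2849346595 - 29906*√5934/2849346595 ≈ -1.3731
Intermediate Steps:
N(Y) = 1/(2*Y)
I(Q, h) = 49 (I(Q, h) = 44 - ((-1 - 4) + 0) = 44 - (-5 + 0) = 44 - 1*(-5) = 44 + 5 = 49)
m(M, S) = √(-⅙ + S) (m(M, S) = √(S + (½)/(-3)) = √(S + (½)*(-⅓)) = √(S - ⅙) = √(-⅙ + S))
(I(173, -61) + 29857)/(m(-35, 165) - 21792) = (49 + 29857)/(√(-6 + 36*165)/6 - 21792) = 29906/(√(-6 + 5940)/6 - 21792) = 29906/(√5934/6 - 21792) = 29906/(-21792 + √5934/6)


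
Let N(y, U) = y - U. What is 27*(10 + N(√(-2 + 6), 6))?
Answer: 162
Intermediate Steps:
27*(10 + N(√(-2 + 6), 6)) = 27*(10 + (√(-2 + 6) - 1*6)) = 27*(10 + (√4 - 6)) = 27*(10 + (2 - 6)) = 27*(10 - 4) = 27*6 = 162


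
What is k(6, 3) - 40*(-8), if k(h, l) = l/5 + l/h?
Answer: 3211/10 ≈ 321.10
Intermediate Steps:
k(h, l) = l/5 + l/h (k(h, l) = l*(1/5) + l/h = l/5 + l/h)
k(6, 3) - 40*(-8) = ((1/5)*3 + 3/6) - 40*(-8) = (3/5 + 3*(1/6)) + 320 = (3/5 + 1/2) + 320 = 11/10 + 320 = 3211/10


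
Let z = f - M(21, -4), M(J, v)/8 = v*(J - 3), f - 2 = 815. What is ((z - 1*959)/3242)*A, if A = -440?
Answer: -95480/1621 ≈ -58.902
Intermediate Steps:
f = 817 (f = 2 + 815 = 817)
M(J, v) = 8*v*(-3 + J) (M(J, v) = 8*(v*(J - 3)) = 8*(v*(-3 + J)) = 8*v*(-3 + J))
z = 1393 (z = 817 - 8*(-4)*(-3 + 21) = 817 - 8*(-4)*18 = 817 - 1*(-576) = 817 + 576 = 1393)
((z - 1*959)/3242)*A = ((1393 - 1*959)/3242)*(-440) = ((1393 - 959)*(1/3242))*(-440) = (434*(1/3242))*(-440) = (217/1621)*(-440) = -95480/1621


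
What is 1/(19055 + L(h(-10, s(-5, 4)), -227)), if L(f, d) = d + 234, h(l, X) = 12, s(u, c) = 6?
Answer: 1/19062 ≈ 5.2460e-5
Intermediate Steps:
L(f, d) = 234 + d
1/(19055 + L(h(-10, s(-5, 4)), -227)) = 1/(19055 + (234 - 227)) = 1/(19055 + 7) = 1/19062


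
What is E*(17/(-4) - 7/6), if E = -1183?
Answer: 76895/12 ≈ 6407.9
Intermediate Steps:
E*(17/(-4) - 7/6) = -1183*(17/(-4) - 7/6) = -1183*(17*(-¼) - 7*⅙) = -1183*(-17/4 - 7/6) = -1183*(-65/12) = 76895/12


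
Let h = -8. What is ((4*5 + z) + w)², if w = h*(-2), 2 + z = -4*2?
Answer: 676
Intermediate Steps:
z = -10 (z = -2 - 4*2 = -2 - 8 = -10)
w = 16 (w = -8*(-2) = 16)
((4*5 + z) + w)² = ((4*5 - 10) + 16)² = ((20 - 10) + 16)² = (10 + 16)² = 26² = 676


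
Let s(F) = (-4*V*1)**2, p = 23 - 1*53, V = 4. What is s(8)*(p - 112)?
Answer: -36352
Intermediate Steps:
p = -30 (p = 23 - 53 = -30)
s(F) = 256 (s(F) = (-4*4*1)**2 = (-16*1)**2 = (-16)**2 = 256)
s(8)*(p - 112) = 256*(-30 - 112) = 256*(-142) = -36352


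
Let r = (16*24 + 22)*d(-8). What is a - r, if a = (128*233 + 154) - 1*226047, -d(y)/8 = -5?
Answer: -212309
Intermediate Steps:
d(y) = 40 (d(y) = -8*(-5) = 40)
a = -196069 (a = (29824 + 154) - 226047 = 29978 - 226047 = -196069)
r = 16240 (r = (16*24 + 22)*40 = (384 + 22)*40 = 406*40 = 16240)
a - r = -196069 - 1*16240 = -196069 - 16240 = -212309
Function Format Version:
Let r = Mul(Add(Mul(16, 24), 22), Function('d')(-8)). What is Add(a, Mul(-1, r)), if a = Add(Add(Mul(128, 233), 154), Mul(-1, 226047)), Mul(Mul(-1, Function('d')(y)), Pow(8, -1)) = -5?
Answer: -212309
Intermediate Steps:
Function('d')(y) = 40 (Function('d')(y) = Mul(-8, -5) = 40)
a = -196069 (a = Add(Add(29824, 154), -226047) = Add(29978, -226047) = -196069)
r = 16240 (r = Mul(Add(Mul(16, 24), 22), 40) = Mul(Add(384, 22), 40) = Mul(406, 40) = 16240)
Add(a, Mul(-1, r)) = Add(-196069, Mul(-1, 16240)) = Add(-196069, -16240) = -212309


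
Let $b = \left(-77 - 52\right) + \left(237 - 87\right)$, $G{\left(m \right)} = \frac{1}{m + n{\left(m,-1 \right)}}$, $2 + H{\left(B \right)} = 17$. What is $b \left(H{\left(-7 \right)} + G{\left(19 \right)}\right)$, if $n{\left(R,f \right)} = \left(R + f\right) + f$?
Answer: $\frac{3787}{12} \approx 315.58$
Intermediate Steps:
$n{\left(R,f \right)} = R + 2 f$
$H{\left(B \right)} = 15$ ($H{\left(B \right)} = -2 + 17 = 15$)
$G{\left(m \right)} = \frac{1}{-2 + 2 m}$ ($G{\left(m \right)} = \frac{1}{m + \left(m + 2 \left(-1\right)\right)} = \frac{1}{m + \left(m - 2\right)} = \frac{1}{m + \left(-2 + m\right)} = \frac{1}{-2 + 2 m}$)
$b = 21$ ($b = -129 + 150 = 21$)
$b \left(H{\left(-7 \right)} + G{\left(19 \right)}\right) = 21 \left(15 + \frac{1}{2 \left(-1 + 19\right)}\right) = 21 \left(15 + \frac{1}{2 \cdot 18}\right) = 21 \left(15 + \frac{1}{2} \cdot \frac{1}{18}\right) = 21 \left(15 + \frac{1}{36}\right) = 21 \cdot \frac{541}{36} = \frac{3787}{12}$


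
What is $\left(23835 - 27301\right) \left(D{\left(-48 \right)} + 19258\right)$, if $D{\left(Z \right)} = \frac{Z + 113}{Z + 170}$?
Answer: $- \frac{4071754553}{61} \approx -6.675 \cdot 10^{7}$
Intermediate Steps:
$D{\left(Z \right)} = \frac{113 + Z}{170 + Z}$
$\left(23835 - 27301\right) \left(D{\left(-48 \right)} + 19258\right) = \left(23835 - 27301\right) \left(\frac{113 - 48}{170 - 48} + 19258\right) = - 3466 \left(\frac{1}{122} \cdot 65 + 19258\right) = - 3466 \left(\frac{65}{122} + 19258\right) = \left(-3466\right) \frac{2349541}{122} = - \frac{4071754553}{61}$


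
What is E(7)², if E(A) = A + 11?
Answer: 324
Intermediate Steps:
E(A) = 11 + A
E(7)² = (11 + 7)² = 18² = 324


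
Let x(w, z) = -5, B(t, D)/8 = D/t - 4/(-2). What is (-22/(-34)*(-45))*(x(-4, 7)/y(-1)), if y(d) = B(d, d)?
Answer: 825/136 ≈ 6.0662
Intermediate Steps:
B(t, D) = 16 + 8*D/t (B(t, D) = 8*(D/t - 4/(-2)) = 8*(D/t - 4*(-½)) = 8*(D/t + 2) = 8*(2 + D/t) = 16 + 8*D/t)
y(d) = 24 (y(d) = 16 + 8*d/d = 16 + 8 = 24)
(-22/(-34)*(-45))*(x(-4, 7)/y(-1)) = (-22/(-34)*(-45))*(-5/24) = (-22*(-1/34)*(-45))*(-5*1/24) = ((11/17)*(-45))*(-5/24) = -495/17*(-5/24) = 825/136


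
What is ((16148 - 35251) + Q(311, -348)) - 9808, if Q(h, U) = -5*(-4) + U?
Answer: -29239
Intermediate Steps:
Q(h, U) = 20 + U
((16148 - 35251) + Q(311, -348)) - 9808 = ((16148 - 35251) + (20 - 348)) - 9808 = (-19103 - 328) - 9808 = -19431 - 9808 = -29239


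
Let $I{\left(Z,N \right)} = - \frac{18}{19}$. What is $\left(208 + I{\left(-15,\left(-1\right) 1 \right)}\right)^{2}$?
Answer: $\frac{15476356}{361} \approx 42871.0$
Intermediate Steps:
$I{\left(Z,N \right)} = - \frac{18}{19}$ ($I{\left(Z,N \right)} = \left(-18\right) \frac{1}{19} = - \frac{18}{19}$)
$\left(208 + I{\left(-15,\left(-1\right) 1 \right)}\right)^{2} = \left(208 - \frac{18}{19}\right)^{2} = \left(\frac{3934}{19}\right)^{2} = \frac{15476356}{361}$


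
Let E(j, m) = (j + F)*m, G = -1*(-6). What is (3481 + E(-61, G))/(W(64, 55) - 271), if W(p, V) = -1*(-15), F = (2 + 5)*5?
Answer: -3325/256 ≈ -12.988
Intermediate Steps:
F = 35 (F = 7*5 = 35)
W(p, V) = 15
G = 6
E(j, m) = m*(35 + j) (E(j, m) = (j + 35)*m = (35 + j)*m = m*(35 + j))
(3481 + E(-61, G))/(W(64, 55) - 271) = (3481 + 6*(35 - 61))/(15 - 271) = (3481 + 6*(-26))/(-256) = (3481 - 156)*(-1/256) = 3325*(-1/256) = -3325/256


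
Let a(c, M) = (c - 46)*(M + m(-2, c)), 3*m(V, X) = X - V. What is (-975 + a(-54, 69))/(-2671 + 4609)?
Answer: -18425/5814 ≈ -3.1691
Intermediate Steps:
m(V, X) = -V/3 + X/3 (m(V, X) = (X - V)/3 = -V/3 + X/3)
a(c, M) = (-46 + c)*(2/3 + M + c/3) (a(c, M) = (c - 46)*(M + (-1/3*(-2) + c/3)) = (-46 + c)*(M + (2/3 + c/3)) = (-46 + c)*(2/3 + M + c/3))
(-975 + a(-54, 69))/(-2671 + 4609) = (-975 + (-92/3 - 46*69 - 44/3*(-54) + (1/3)*(-54)**2 + 69*(-54)))/(-2671 + 4609) = (-975 + (-92/3 - 3174 + 792 + (1/3)*2916 - 3726))/1938 = (-975 + (-92/3 - 3174 + 792 + 972 - 3726))*(1/1938) = (-975 - 15500/3)*(1/1938) = -18425/3*1/1938 = -18425/5814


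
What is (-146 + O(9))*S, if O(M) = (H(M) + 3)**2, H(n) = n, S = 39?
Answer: -78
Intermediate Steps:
O(M) = (3 + M)**2 (O(M) = (M + 3)**2 = (3 + M)**2)
(-146 + O(9))*S = (-146 + (3 + 9)**2)*39 = (-146 + 12**2)*39 = (-146 + 144)*39 = -2*39 = -78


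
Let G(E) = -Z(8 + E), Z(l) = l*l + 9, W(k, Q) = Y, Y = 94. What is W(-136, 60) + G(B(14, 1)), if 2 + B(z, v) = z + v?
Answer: -356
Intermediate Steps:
W(k, Q) = 94
Z(l) = 9 + l² (Z(l) = l² + 9 = 9 + l²)
B(z, v) = -2 + v + z (B(z, v) = -2 + (z + v) = -2 + (v + z) = -2 + v + z)
G(E) = -9 - (8 + E)² (G(E) = -(9 + (8 + E)²) = -9 - (8 + E)²)
W(-136, 60) + G(B(14, 1)) = 94 + (-9 - (8 + (-2 + 1 + 14))²) = 94 + (-9 - (8 + 13)²) = 94 + (-9 - 1*21²) = 94 + (-9 - 1*441) = 94 + (-9 - 441) = 94 - 450 = -356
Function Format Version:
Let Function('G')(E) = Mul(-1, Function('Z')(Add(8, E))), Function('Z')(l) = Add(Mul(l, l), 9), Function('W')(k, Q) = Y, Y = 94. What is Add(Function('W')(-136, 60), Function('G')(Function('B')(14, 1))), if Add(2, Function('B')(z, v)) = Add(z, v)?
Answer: -356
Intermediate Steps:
Function('W')(k, Q) = 94
Function('Z')(l) = Add(9, Pow(l, 2)) (Function('Z')(l) = Add(Pow(l, 2), 9) = Add(9, Pow(l, 2)))
Function('B')(z, v) = Add(-2, v, z) (Function('B')(z, v) = Add(-2, Add(z, v)) = Add(-2, Add(v, z)) = Add(-2, v, z))
Function('G')(E) = Add(-9, Mul(-1, Pow(Add(8, E), 2))) (Function('G')(E) = Mul(-1, Add(9, Pow(Add(8, E), 2))) = Add(-9, Mul(-1, Pow(Add(8, E), 2))))
Add(Function('W')(-136, 60), Function('G')(Function('B')(14, 1))) = Add(94, Add(-9, Mul(-1, Pow(Add(8, Add(-2, 1, 14)), 2)))) = Add(94, Add(-9, Mul(-1, Pow(Add(8, 13), 2)))) = Add(94, Add(-9, Mul(-1, Pow(21, 2)))) = Add(94, Add(-9, Mul(-1, 441))) = Add(94, Add(-9, -441)) = Add(94, -450) = -356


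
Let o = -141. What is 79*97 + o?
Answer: 7522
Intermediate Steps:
79*97 + o = 79*97 - 141 = 7663 - 141 = 7522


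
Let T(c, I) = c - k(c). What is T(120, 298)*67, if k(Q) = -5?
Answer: 8375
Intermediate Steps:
T(c, I) = 5 + c (T(c, I) = c - 1*(-5) = c + 5 = 5 + c)
T(120, 298)*67 = (5 + 120)*67 = 125*67 = 8375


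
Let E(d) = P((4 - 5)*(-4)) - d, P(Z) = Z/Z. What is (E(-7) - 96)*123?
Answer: -10824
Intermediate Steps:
P(Z) = 1
E(d) = 1 - d
(E(-7) - 96)*123 = ((1 - 1*(-7)) - 96)*123 = ((1 + 7) - 96)*123 = (8 - 96)*123 = -88*123 = -10824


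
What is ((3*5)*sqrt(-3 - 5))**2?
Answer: -1800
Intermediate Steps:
((3*5)*sqrt(-3 - 5))**2 = (15*sqrt(-8))**2 = (15*(2*I*sqrt(2)))**2 = (30*I*sqrt(2))**2 = -1800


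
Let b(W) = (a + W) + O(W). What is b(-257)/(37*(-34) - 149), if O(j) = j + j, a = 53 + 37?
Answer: 227/469 ≈ 0.48401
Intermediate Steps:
a = 90
O(j) = 2*j
b(W) = 90 + 3*W (b(W) = (90 + W) + 2*W = 90 + 3*W)
b(-257)/(37*(-34) - 149) = (90 + 3*(-257))/(37*(-34) - 149) = (90 - 771)/(-1258 - 149) = -681/(-1407) = -681*(-1/1407) = 227/469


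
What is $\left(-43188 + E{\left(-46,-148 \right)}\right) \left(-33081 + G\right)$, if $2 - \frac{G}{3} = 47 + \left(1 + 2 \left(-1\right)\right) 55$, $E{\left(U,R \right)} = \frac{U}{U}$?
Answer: $1427373537$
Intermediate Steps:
$E{\left(U,R \right)} = 1$
$G = 30$ ($G = 6 - 3 \left(47 + \left(1 + 2 \left(-1\right)\right) 55\right) = 6 - 3 \left(47 + \left(1 - 2\right) 55\right) = 6 - 3 \left(47 - 55\right) = 6 - -24 = 6 + 24 = 30$)
$\left(-43188 + E{\left(-46,-148 \right)}\right) \left(-33081 + G\right) = \left(-43188 + 1\right) \left(-33081 + 30\right) = \left(-43187\right) \left(-33051\right) = 1427373537$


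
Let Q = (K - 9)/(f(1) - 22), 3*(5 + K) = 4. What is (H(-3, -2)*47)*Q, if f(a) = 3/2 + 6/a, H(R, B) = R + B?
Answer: -17860/87 ≈ -205.29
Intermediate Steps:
K = -11/3 (K = -5 + (1/3)*4 = -5 + 4/3 = -11/3 ≈ -3.6667)
H(R, B) = B + R
f(a) = 3/2 + 6/a (f(a) = 3*(1/2) + 6/a = 3/2 + 6/a)
Q = 76/87 (Q = (-11/3 - 9)/((3/2 + 6/1) - 22) = -38/(3*((3/2 + 6*1) - 22)) = -38/(3*((3/2 + 6) - 22)) = -38/(3*(15/2 - 22)) = -38/(3*(-29/2)) = -38/3*(-2/29) = 76/87 ≈ 0.87356)
(H(-3, -2)*47)*Q = ((-2 - 3)*47)*(76/87) = -5*47*(76/87) = -235*76/87 = -17860/87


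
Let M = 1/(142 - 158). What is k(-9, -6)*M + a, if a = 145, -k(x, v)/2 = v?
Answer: 577/4 ≈ 144.25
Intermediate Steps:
k(x, v) = -2*v
M = -1/16 (M = 1/(-16) = -1/16 ≈ -0.062500)
k(-9, -6)*M + a = -2*(-6)*(-1/16) + 145 = 12*(-1/16) + 145 = -3/4 + 145 = 577/4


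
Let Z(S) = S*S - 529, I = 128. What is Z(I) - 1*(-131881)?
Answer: 147736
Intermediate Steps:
Z(S) = -529 + S² (Z(S) = S² - 529 = -529 + S²)
Z(I) - 1*(-131881) = (-529 + 128²) - 1*(-131881) = (-529 + 16384) + 131881 = 15855 + 131881 = 147736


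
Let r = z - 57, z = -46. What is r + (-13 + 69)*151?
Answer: 8353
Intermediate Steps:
r = -103 (r = -46 - 57 = -103)
r + (-13 + 69)*151 = -103 + (-13 + 69)*151 = -103 + 56*151 = -103 + 8456 = 8353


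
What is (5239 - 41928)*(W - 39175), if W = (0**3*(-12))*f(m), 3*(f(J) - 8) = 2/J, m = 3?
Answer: 1437291575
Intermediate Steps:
f(J) = 8 + 2/(3*J) (f(J) = 8 + (2/J)/3 = 8 + 2/(3*J))
W = 0 (W = (0**3*(-12))*(8 + (2/3)/3) = (0*(-12))*(8 + (2/3)*(1/3)) = 0*(8 + 2/9) = 0*(74/9) = 0)
(5239 - 41928)*(W - 39175) = (5239 - 41928)*(0 - 39175) = -36689*(-39175) = 1437291575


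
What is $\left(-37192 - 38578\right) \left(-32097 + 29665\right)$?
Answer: $184272640$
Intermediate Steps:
$\left(-37192 - 38578\right) \left(-32097 + 29665\right) = \left(-37192 - 38578\right) \left(-2432\right) = \left(-75770\right) \left(-2432\right) = 184272640$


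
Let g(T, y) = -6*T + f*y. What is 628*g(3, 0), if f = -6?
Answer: -11304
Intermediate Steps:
g(T, y) = -6*T - 6*y
628*g(3, 0) = 628*(-6*3 - 6*0) = 628*(-18 + 0) = 628*(-18) = -11304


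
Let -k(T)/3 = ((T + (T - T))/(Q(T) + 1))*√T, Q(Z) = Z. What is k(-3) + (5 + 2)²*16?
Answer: 784 - 9*I*√3/2 ≈ 784.0 - 7.7942*I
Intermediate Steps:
k(T) = -3*T^(3/2)/(1 + T) (k(T) = -3*(T + (T - T))/(T + 1)*√T = -3*(T + 0)/(1 + T)*√T = -3*T/(1 + T)*√T = -3*T^(3/2)/(1 + T))
k(-3) + (5 + 2)²*16 = -3*(-3)^(3/2)/(1 - 3) + (5 + 2)²*16 = -3*(-3*I*√3)/(-2) + 7²*16 = -3*(-3*I*√3)*(-½) + 49*16 = -9*I*√3/2 + 784 = 784 - 9*I*√3/2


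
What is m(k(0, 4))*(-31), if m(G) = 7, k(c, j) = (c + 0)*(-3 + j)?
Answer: -217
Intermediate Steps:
k(c, j) = c*(-3 + j)
m(k(0, 4))*(-31) = 7*(-31) = -217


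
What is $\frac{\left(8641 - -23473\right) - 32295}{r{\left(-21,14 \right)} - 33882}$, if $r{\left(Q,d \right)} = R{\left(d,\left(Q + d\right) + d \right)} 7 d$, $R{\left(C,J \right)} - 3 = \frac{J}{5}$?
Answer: $\frac{905}{167254} \approx 0.0054109$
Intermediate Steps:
$R{\left(C,J \right)} = 3 + \frac{J}{5}$
$r{\left(Q,d \right)} = d \left(21 + \frac{7 Q}{5} + \frac{14 d}{5}\right)$ ($r{\left(Q,d \right)} = \left(3 + \frac{\left(Q + d\right) + d}{5}\right) 7 d = \left(3 + \frac{Q + 2 d}{5}\right) 7 d = \left(3 + \left(\frac{Q}{5} + \frac{2 d}{5}\right)\right) 7 d = \left(3 + \frac{Q}{5} + \frac{2 d}{5}\right) 7 d = \left(21 + \frac{7 Q}{5} + \frac{14 d}{5}\right) d = d \left(21 + \frac{7 Q}{5} + \frac{14 d}{5}\right)$)
$\frac{\left(8641 - -23473\right) - 32295}{r{\left(-21,14 \right)} - 33882} = \frac{\left(8641 - -23473\right) - 32295}{\frac{7}{5} \cdot 14 \left(15 - 21 + 2 \cdot 14\right) - 33882} = \frac{\left(8641 + 23473\right) - 32295}{\frac{7}{5} \cdot 14 \left(15 - 21 + 28\right) - 33882} = \frac{32114 - 32295}{\frac{7}{5} \cdot 14 \cdot 22 - 33882} = - \frac{181}{\frac{2156}{5} - 33882} = - \frac{181}{- \frac{167254}{5}} = \left(-181\right) \left(- \frac{5}{167254}\right) = \frac{905}{167254}$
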